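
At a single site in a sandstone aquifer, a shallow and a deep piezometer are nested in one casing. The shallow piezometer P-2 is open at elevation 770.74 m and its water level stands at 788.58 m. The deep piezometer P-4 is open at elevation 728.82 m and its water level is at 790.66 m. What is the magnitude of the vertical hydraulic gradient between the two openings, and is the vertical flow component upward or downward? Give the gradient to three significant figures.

|i_v| ≈ 0.0496; vertical flow is upward

Total head at P-2: h = 788.58 m (water level in the standpipe).
Total head at P-4: h = 790.66 m.
Δh = h(P-2) − h(P-4) = 788.58 − 790.66 = -2.08 m.
Vertical separation Δz = 770.74 − 728.82 = 41.92 m.
|i_v| = |Δh| / Δz = 2.08 / 41.92 = 0.0496.
Head is higher in the deep piezometer, so vertical flow is upward (discharge condition).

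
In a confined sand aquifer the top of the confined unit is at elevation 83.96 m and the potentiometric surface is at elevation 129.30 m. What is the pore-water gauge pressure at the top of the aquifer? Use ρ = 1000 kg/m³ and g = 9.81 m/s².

P ≈ 445 kPa

Pressure head at the aquifer top: ψ = h − z = 129.30 − 83.96 = 45.34 m.
P = ρgψ = 1000 × 9.81 × 45.34 = 444785 Pa ≈ 445 kPa.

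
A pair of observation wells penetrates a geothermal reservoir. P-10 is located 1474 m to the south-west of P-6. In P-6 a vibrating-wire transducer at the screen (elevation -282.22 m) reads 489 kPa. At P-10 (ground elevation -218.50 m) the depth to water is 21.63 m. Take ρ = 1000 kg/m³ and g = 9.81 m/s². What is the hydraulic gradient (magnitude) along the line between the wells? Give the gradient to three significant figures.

Pressure head at P-6: ψ = P/(ρg) = 489×1000 / (1000 × 9.81) = 49.85 m.
Total head at P-6: h = z + ψ = -282.22 + 49.85 = -232.37 m.
Total head at P-10: h = -218.50 − 21.63 = -240.13 m.
Head difference: h(P-6) − h(P-10) = -232.37 − (-240.13) = 7.76 m.
Hydraulic gradient: i = |Δh| / L = 7.76 / 1474 = 0.00526.

i ≈ 0.00526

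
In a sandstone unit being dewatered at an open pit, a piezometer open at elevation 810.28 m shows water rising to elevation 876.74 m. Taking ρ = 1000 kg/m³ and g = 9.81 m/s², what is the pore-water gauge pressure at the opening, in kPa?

Pressure head ψ = h − z = 876.74 − 810.28 = 66.46 m.
P = ρgψ = 1000 × 9.81 × 66.46 = 651973 Pa ≈ 652 kPa.

P ≈ 652 kPa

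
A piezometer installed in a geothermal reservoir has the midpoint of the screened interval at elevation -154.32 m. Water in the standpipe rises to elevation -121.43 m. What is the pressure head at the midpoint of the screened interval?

Total head h = -121.43 m (the water-surface elevation in the piezometer).
Pressure head ψ = h − z = -121.43 − (-154.32) = 32.89 m.

ψ ≈ 32.89 m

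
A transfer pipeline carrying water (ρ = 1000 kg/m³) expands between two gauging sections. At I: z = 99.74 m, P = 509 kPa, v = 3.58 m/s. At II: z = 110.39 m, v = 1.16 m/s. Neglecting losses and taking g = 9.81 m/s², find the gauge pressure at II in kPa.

P₂ ≈ 410 kPa

Pressure head at I: ψ₁ = P₁/(ρg) = 509×1000 / (1000 × 9.81) = 51.89 m.
Velocity heads: v₁²/2g = 3.58²/19.62 = 0.653 m; v₂²/2g = 1.16²/19.62 = 0.069 m.
Total head H = z₁ + ψ₁ + v₁²/2g = 99.74 + 51.89 + 0.653 = 152.28 m.
ψ₂ = H − z₂ − v₂²/2g = 152.28 − 110.39 − 0.069 = 41.82 m.
P₂ = ρgψ₂ = 1000 × 9.81 × 41.82 ≈ 410 kPa.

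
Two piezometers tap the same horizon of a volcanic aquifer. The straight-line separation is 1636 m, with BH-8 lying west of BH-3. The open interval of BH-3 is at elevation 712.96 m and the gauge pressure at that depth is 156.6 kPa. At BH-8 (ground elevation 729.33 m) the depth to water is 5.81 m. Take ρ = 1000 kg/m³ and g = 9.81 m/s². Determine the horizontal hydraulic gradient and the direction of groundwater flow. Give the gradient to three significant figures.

i ≈ 0.00330; groundwater flows toward the west

Pressure head at BH-3: ψ = P/(ρg) = 156.6×1000 / (1000 × 9.81) = 15.96 m.
Total head at BH-3: h = z + ψ = 712.96 + 15.96 = 728.92 m.
Total head at BH-8: h = 729.33 − 5.81 = 723.52 m.
Head difference: h(BH-3) − h(BH-8) = 728.92 − 723.52 = 5.40 m.
Hydraulic gradient: i = |Δh| / L = 5.40 / 1636 = 0.00330.
Flow is from higher to lower head: from BH-3 toward BH-8, i.e. toward the west.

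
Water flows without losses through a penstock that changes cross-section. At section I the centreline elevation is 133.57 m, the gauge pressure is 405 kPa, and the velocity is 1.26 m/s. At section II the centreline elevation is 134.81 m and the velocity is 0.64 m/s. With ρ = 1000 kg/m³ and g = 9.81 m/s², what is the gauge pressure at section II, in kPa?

P₂ ≈ 393 kPa

Pressure head at I: ψ₁ = P₁/(ρg) = 405×1000 / (1000 × 9.81) = 41.28 m.
Velocity heads: v₁²/2g = 1.26²/19.62 = 0.081 m; v₂²/2g = 0.64²/19.62 = 0.021 m.
Total head H = z₁ + ψ₁ + v₁²/2g = 133.57 + 41.28 + 0.081 = 174.93 m.
ψ₂ = H − z₂ − v₂²/2g = 174.93 − 134.81 − 0.021 = 40.10 m.
P₂ = ρgψ₂ = 1000 × 9.81 × 40.10 ≈ 393 kPa.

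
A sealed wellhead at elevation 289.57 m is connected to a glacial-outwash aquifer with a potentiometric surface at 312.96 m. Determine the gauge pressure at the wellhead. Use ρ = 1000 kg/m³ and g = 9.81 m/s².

Head above the cap: Δh = 312.96 − 289.57 = 23.39 m.
P = ρgΔh = 1000 × 9.81 × 23.39 = 229456 Pa ≈ 229 kPa.

P ≈ 229 kPa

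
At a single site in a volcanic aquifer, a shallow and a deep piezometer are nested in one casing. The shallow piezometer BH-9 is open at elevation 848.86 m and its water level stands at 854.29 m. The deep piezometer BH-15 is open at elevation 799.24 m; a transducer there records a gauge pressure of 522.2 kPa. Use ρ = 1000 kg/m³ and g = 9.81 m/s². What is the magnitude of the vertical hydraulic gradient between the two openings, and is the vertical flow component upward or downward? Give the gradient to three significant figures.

|i_v| ≈ 0.0367; vertical flow is downward

Total head at BH-9: h = 854.29 m (water level in the standpipe).
Pressure head at BH-15: ψ = P/(ρg) = 522.2×1000 / (1000 × 9.81) = 53.23 m.
Total head at BH-15: h = z + ψ = 799.24 + 53.23 = 852.47 m.
Δh = h(BH-9) − h(BH-15) = 854.29 − 852.47 = 1.82 m.
Vertical separation Δz = 848.86 − 799.24 = 49.62 m.
|i_v| = |Δh| / Δz = 1.82 / 49.62 = 0.0367.
Head is higher in the shallow piezometer, so vertical flow is downward (recharge condition).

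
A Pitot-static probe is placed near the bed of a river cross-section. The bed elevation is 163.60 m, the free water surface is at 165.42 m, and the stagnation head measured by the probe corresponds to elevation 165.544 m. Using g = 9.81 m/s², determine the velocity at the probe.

v ≈ 1.56 m/s

Near the bed, under hydrostatic conditions, the piezometric head (z + ψ) equals the free-surface elevation, 165.42 m.
Velocity head = total − piezometric = 165.544 − 165.42 = 0.124 m.
v = √(2g·h_v) = √(2 × 9.81 × 0.124) = 1.56 m/s.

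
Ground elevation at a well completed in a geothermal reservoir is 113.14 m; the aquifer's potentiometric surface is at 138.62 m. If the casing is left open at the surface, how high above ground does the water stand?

Water rises to the potentiometric surface, so the rise above ground = 138.62 − 113.14 = 25.48 m.

≈ 25.48 m above ground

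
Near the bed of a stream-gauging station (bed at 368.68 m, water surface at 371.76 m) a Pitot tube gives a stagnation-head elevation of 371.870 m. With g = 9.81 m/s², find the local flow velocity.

Near the bed, under hydrostatic conditions, the piezometric head (z + ψ) equals the free-surface elevation, 371.76 m.
Velocity head = total − piezometric = 371.870 − 371.76 = 0.110 m.
v = √(2g·h_v) = √(2 × 9.81 × 0.110) = 1.47 m/s.

v ≈ 1.47 m/s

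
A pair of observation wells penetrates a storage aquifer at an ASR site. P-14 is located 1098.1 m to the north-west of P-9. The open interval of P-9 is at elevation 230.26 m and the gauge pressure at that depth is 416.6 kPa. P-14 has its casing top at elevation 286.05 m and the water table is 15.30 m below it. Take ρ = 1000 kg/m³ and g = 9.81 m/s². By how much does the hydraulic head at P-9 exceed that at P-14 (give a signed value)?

Δh ≈ 1.98 m

Pressure head at P-9: ψ = P/(ρg) = 416.6×1000 / (1000 × 9.81) = 42.47 m.
Total head at P-9: h = z + ψ = 230.26 + 42.47 = 272.73 m.
Total head at P-14: h = 286.05 − 15.30 = 270.75 m.
Head difference: h(P-9) − h(P-14) = 272.73 − 270.75 = 1.98 m.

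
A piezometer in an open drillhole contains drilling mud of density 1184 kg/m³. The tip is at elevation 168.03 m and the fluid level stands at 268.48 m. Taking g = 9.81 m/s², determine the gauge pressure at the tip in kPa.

P ≈ 1170 kPa

Pressure head ψ = h − z = 268.48 − 168.03 = 100.45 m.
P = ρgψ = 1184 × 9.81 × 100.45 = 1166731 Pa ≈ 1170 kPa.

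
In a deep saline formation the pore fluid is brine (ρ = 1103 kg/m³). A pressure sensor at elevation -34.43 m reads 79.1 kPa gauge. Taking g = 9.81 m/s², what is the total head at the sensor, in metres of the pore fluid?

ψ = P/(ρg) = 79.1×1000 / (1103 × 9.81) = 7.31 m.
h = z + ψ = -34.43 + 7.31 = -27.12 m.

h ≈ -27.12 m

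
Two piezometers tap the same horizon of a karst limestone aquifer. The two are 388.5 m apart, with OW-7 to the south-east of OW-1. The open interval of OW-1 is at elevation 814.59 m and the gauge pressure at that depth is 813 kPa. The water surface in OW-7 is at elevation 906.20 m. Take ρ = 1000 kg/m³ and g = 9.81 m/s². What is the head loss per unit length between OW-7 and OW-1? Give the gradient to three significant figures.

Pressure head at OW-1: ψ = P/(ρg) = 813×1000 / (1000 × 9.81) = 82.87 m.
Total head at OW-1: h = z + ψ = 814.59 + 82.87 = 897.46 m.
Total head at OW-7: h = 906.20 m (water level in the piezometer is the total head).
Head difference: h(OW-1) − h(OW-7) = 897.46 − 906.20 = -8.74 m.
Hydraulic gradient: i = |Δh| / L = 8.74 / 388.5 = 0.0225.

i ≈ 0.0225 m/m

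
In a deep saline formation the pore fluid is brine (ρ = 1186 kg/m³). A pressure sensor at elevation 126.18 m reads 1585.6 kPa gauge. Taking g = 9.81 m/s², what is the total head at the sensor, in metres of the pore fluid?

h ≈ 262.46 m

ψ = P/(ρg) = 1585.6×1000 / (1186 × 9.81) = 136.28 m.
h = z + ψ = 126.18 + 136.28 = 262.46 m.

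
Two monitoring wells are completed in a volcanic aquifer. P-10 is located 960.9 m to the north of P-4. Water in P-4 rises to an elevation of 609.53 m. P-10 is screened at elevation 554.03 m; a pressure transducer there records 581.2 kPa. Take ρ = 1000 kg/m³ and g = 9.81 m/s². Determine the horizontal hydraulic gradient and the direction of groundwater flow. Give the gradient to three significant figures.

i ≈ 0.00390; groundwater flows toward the south

Total head at P-4: h = 609.53 m (water level in the piezometer is the total head).
Pressure head at P-10: ψ = P/(ρg) = 581.2×1000 / (1000 × 9.81) = 59.25 m.
Total head at P-10: h = z + ψ = 554.03 + 59.25 = 613.28 m.
Head difference: h(P-4) − h(P-10) = 609.53 − 613.28 = -3.75 m.
Hydraulic gradient: i = |Δh| / L = 3.75 / 960.9 = 0.00390.
Flow is from higher to lower head: from P-10 toward P-4, i.e. toward the south.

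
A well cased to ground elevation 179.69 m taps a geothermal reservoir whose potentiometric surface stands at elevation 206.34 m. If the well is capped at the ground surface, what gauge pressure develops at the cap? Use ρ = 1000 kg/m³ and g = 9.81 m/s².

Head above the cap: Δh = 206.34 − 179.69 = 26.65 m.
P = ρgΔh = 1000 × 9.81 × 26.65 = 261437 Pa ≈ 261 kPa.

P ≈ 261 kPa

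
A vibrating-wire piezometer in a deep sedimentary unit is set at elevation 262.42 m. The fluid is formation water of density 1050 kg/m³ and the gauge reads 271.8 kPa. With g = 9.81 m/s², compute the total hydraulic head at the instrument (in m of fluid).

ψ = P/(ρg) = 271.8×1000 / (1050 × 9.81) = 26.39 m.
h = z + ψ = 262.42 + 26.39 = 288.81 m.

h ≈ 288.81 m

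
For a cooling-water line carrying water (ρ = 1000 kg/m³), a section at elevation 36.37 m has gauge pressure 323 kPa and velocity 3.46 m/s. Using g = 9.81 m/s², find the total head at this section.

Pressure head ψ = P/(ρg) = 323×1000 / (1000 × 9.81) = 32.93 m.
Velocity head = v²/(2g) = 3.46² / (2 × 9.81) = 0.610 m.
h = z + ψ + v²/(2g) = 36.37 + 32.93 + 0.610 = 69.91 m.

h ≈ 69.91 m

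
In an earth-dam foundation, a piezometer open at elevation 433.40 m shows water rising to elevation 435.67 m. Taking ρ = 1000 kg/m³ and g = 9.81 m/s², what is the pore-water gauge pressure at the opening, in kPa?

Pressure head ψ = h − z = 435.67 − 433.40 = 2.27 m.
P = ρgψ = 1000 × 9.81 × 2.27 = 22269 Pa ≈ 22.3 kPa.

P ≈ 22.3 kPa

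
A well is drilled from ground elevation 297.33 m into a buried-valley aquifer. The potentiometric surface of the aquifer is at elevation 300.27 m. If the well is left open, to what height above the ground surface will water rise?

≈ 2.94 m above ground

Water rises to the potentiometric surface, so the rise above ground = 300.27 − 297.33 = 2.94 m.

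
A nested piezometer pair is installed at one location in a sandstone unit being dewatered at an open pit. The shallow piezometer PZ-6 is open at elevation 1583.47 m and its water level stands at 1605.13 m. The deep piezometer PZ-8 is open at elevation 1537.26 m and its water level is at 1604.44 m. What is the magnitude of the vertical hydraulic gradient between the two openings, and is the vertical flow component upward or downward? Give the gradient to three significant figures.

Total head at PZ-6: h = 1605.13 m (water level in the standpipe).
Total head at PZ-8: h = 1604.44 m.
Δh = h(PZ-6) − h(PZ-8) = 1605.13 − 1604.44 = 0.69 m.
Vertical separation Δz = 1583.47 − 1537.26 = 46.21 m.
|i_v| = |Δh| / Δz = 0.69 / 46.21 = 0.0149.
Head is higher in the shallow piezometer, so vertical flow is downward (recharge condition).

|i_v| ≈ 0.0149; vertical flow is downward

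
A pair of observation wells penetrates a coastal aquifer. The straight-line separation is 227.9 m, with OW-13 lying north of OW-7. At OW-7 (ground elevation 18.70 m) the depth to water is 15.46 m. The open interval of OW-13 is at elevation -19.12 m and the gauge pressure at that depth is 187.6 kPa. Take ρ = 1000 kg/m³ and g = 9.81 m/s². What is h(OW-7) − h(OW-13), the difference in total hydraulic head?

Δh ≈ 3.24 m

Total head at OW-7: h = 18.70 − 15.46 = 3.24 m.
Pressure head at OW-13: ψ = P/(ρg) = 187.6×1000 / (1000 × 9.81) = 19.12 m.
Total head at OW-13: h = z + ψ = -19.12 + 19.12 = 0.00 m.
Head difference: h(OW-7) − h(OW-13) = 3.24 − 0.00 = 3.24 m.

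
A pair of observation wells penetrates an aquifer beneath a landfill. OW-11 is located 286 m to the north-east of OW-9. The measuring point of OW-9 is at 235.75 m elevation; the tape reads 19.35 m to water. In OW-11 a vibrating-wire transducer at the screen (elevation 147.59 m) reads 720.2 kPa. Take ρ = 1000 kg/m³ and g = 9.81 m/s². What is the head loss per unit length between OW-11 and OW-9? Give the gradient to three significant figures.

i ≈ 0.0161 m/m

Total head at OW-9: h = 235.75 − 19.35 = 216.40 m.
Pressure head at OW-11: ψ = P/(ρg) = 720.2×1000 / (1000 × 9.81) = 73.41 m.
Total head at OW-11: h = z + ψ = 147.59 + 73.41 = 221.00 m.
Head difference: h(OW-9) − h(OW-11) = 216.40 − 221.00 = -4.60 m.
Hydraulic gradient: i = |Δh| / L = 4.60 / 286 = 0.0161.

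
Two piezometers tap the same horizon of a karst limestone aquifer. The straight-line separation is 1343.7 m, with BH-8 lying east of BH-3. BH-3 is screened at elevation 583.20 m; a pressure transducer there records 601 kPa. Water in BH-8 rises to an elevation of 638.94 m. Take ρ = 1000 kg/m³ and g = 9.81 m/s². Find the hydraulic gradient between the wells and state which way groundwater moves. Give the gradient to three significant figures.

Pressure head at BH-3: ψ = P/(ρg) = 601×1000 / (1000 × 9.81) = 61.26 m.
Total head at BH-3: h = z + ψ = 583.20 + 61.26 = 644.46 m.
Total head at BH-8: h = 638.94 m (water level in the piezometer is the total head).
Head difference: h(BH-3) − h(BH-8) = 644.46 − 638.94 = 5.52 m.
Hydraulic gradient: i = |Δh| / L = 5.52 / 1343.7 = 0.00411.
Flow is from higher to lower head: from BH-3 toward BH-8, i.e. toward the east.

i ≈ 0.00411; groundwater flows toward the east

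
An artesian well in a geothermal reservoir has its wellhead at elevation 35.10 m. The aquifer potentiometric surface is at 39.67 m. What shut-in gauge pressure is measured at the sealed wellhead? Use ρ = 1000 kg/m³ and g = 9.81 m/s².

P ≈ 44.8 kPa

Head above the cap: Δh = 39.67 − 35.10 = 4.57 m.
P = ρgΔh = 1000 × 9.81 × 4.57 = 44832 Pa ≈ 44.8 kPa.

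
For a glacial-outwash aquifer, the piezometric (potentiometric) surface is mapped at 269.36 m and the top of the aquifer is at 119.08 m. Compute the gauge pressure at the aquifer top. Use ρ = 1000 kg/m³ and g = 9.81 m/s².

P ≈ 1470 kPa

Pressure head at the aquifer top: ψ = h − z = 269.36 − 119.08 = 150.28 m.
P = ρgψ = 1000 × 9.81 × 150.28 = 1474247 Pa ≈ 1470 kPa.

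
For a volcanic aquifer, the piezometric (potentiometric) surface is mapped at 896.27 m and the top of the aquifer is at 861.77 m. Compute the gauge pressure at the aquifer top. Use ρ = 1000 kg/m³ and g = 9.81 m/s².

Pressure head at the aquifer top: ψ = h − z = 896.27 − 861.77 = 34.50 m.
P = ρgψ = 1000 × 9.81 × 34.50 = 338445 Pa ≈ 338 kPa.

P ≈ 338 kPa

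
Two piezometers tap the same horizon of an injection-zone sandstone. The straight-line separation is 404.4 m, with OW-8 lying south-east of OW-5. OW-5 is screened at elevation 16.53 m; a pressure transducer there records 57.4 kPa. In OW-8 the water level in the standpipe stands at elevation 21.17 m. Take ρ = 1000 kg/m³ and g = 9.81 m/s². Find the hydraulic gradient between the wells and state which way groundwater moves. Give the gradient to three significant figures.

i ≈ 0.00299; groundwater flows toward the south-east

Pressure head at OW-5: ψ = P/(ρg) = 57.4×1000 / (1000 × 9.81) = 5.85 m.
Total head at OW-5: h = z + ψ = 16.53 + 5.85 = 22.38 m.
Total head at OW-8: h = 21.17 m (water level in the piezometer is the total head).
Head difference: h(OW-5) − h(OW-8) = 22.38 − 21.17 = 1.21 m.
Hydraulic gradient: i = |Δh| / L = 1.21 / 404.4 = 0.00299.
Flow is from higher to lower head: from OW-5 toward OW-8, i.e. toward the south-east.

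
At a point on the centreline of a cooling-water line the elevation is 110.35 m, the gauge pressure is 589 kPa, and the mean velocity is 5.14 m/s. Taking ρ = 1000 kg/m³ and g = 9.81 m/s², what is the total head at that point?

Pressure head ψ = P/(ρg) = 589×1000 / (1000 × 9.81) = 60.04 m.
Velocity head = v²/(2g) = 5.14² / (2 × 9.81) = 1.347 m.
h = z + ψ + v²/(2g) = 110.35 + 60.04 + 1.347 = 171.74 m.

h ≈ 171.74 m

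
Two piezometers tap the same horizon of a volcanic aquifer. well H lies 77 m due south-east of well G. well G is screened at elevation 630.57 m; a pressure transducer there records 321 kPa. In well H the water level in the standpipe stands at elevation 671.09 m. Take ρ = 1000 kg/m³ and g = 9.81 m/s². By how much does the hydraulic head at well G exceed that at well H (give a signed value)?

Pressure head at well G: ψ = P/(ρg) = 321×1000 / (1000 × 9.81) = 32.72 m.
Total head at well G: h = z + ψ = 630.57 + 32.72 = 663.29 m.
Total head at well H: h = 671.09 m (water level in the piezometer is the total head).
Head difference: h(well G) − h(well H) = 663.29 − 671.09 = -7.80 m.

Δh ≈ -7.80 m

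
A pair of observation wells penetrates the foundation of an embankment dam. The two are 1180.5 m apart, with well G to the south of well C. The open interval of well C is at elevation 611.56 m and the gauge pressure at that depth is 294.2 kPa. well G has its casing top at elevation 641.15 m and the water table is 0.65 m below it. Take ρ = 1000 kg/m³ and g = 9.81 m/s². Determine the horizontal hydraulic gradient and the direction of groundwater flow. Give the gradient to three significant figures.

Pressure head at well C: ψ = P/(ρg) = 294.2×1000 / (1000 × 9.81) = 29.99 m.
Total head at well C: h = z + ψ = 611.56 + 29.99 = 641.55 m.
Total head at well G: h = 641.15 − 0.65 = 640.50 m.
Head difference: h(well C) − h(well G) = 641.55 − 640.50 = 1.05 m.
Hydraulic gradient: i = |Δh| / L = 1.05 / 1180.5 = 0.000889.
Flow is from higher to lower head: from well C toward well G, i.e. toward the south.

i ≈ 0.000889; groundwater flows toward the south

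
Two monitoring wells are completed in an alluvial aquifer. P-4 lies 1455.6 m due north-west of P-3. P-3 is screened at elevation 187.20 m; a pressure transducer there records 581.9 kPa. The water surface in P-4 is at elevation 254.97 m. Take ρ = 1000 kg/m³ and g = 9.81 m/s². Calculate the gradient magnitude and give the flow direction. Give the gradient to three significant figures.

i ≈ 0.00581; groundwater flows toward the south-east

Pressure head at P-3: ψ = P/(ρg) = 581.9×1000 / (1000 × 9.81) = 59.32 m.
Total head at P-3: h = z + ψ = 187.20 + 59.32 = 246.52 m.
Total head at P-4: h = 254.97 m (water level in the piezometer is the total head).
Head difference: h(P-3) − h(P-4) = 246.52 − 254.97 = -8.45 m.
Hydraulic gradient: i = |Δh| / L = 8.45 / 1455.6 = 0.00581.
Flow is from higher to lower head: from P-4 toward P-3, i.e. toward the south-east.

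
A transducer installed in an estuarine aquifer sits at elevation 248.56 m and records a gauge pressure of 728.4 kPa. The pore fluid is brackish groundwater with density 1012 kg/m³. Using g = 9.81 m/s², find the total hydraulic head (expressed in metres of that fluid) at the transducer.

ψ = P/(ρg) = 728.4×1000 / (1012 × 9.81) = 73.37 m.
h = z + ψ = 248.56 + 73.37 = 321.93 m.

h ≈ 321.93 m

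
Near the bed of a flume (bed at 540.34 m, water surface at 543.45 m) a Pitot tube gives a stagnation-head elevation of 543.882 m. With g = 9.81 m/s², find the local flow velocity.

v ≈ 2.91 m/s

Near the bed, under hydrostatic conditions, the piezometric head (z + ψ) equals the free-surface elevation, 543.45 m.
Velocity head = total − piezometric = 543.882 − 543.45 = 0.432 m.
v = √(2g·h_v) = √(2 × 9.81 × 0.432) = 2.91 m/s.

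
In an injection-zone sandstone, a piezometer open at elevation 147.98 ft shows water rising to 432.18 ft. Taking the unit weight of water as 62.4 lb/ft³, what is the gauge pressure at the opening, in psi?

Pressure head ψ = h − z = 432.18 − 147.98 = 284.20 ft.
P = γ·ψ / 144 = 62.4 × 284.20 / 144 = 123 psi.

P ≈ 123 psi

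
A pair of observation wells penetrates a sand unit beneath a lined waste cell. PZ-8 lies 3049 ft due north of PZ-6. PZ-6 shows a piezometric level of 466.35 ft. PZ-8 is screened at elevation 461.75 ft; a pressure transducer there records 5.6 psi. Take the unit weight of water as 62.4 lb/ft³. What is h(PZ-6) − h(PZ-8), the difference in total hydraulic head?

Total head at PZ-6: h = 466.35 ft (water level in the piezometer is the total head).
Pressure head at PZ-8: ψ = 144·P/γ = 144 × 5.6 / 62.4 = 12.92 ft.
Total head at PZ-8: h = z + ψ = 461.75 + 12.92 = 474.67 ft.
Head difference: h(PZ-6) − h(PZ-8) = 466.35 − 474.67 = -8.32 ft.

Δh ≈ -8.32 ft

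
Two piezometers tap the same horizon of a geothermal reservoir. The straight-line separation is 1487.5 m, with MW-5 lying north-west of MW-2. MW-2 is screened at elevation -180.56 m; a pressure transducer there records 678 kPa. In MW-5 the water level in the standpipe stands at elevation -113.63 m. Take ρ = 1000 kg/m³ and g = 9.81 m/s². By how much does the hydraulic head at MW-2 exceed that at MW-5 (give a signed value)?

Pressure head at MW-2: ψ = P/(ρg) = 678×1000 / (1000 × 9.81) = 69.11 m.
Total head at MW-2: h = z + ψ = -180.56 + 69.11 = -111.45 m.
Total head at MW-5: h = -113.63 m (water level in the piezometer is the total head).
Head difference: h(MW-2) − h(MW-5) = -111.45 − (-113.63) = 2.18 m.

Δh ≈ 2.18 m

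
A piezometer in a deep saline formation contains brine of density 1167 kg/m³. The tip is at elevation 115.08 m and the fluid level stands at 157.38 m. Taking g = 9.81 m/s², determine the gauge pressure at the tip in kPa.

P ≈ 484 kPa

Pressure head ψ = h − z = 157.38 − 115.08 = 42.30 m.
P = ρgψ = 1167 × 9.81 × 42.30 = 484262 Pa ≈ 484 kPa.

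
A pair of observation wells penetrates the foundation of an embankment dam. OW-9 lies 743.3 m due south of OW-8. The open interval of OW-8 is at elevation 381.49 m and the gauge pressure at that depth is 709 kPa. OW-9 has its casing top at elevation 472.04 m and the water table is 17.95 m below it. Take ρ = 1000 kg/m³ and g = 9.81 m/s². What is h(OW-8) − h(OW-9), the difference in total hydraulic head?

Δh ≈ -0.33 m

Pressure head at OW-8: ψ = P/(ρg) = 709×1000 / (1000 × 9.81) = 72.27 m.
Total head at OW-8: h = z + ψ = 381.49 + 72.27 = 453.76 m.
Total head at OW-9: h = 472.04 − 17.95 = 454.09 m.
Head difference: h(OW-8) − h(OW-9) = 453.76 − 454.09 = -0.33 m.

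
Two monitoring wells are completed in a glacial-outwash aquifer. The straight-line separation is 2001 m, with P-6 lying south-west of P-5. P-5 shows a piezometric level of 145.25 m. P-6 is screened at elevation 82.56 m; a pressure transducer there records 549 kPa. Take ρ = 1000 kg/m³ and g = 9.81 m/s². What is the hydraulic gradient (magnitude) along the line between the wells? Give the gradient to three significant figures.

i ≈ 0.00336

Total head at P-5: h = 145.25 m (water level in the piezometer is the total head).
Pressure head at P-6: ψ = P/(ρg) = 549×1000 / (1000 × 9.81) = 55.96 m.
Total head at P-6: h = z + ψ = 82.56 + 55.96 = 138.52 m.
Head difference: h(P-5) − h(P-6) = 145.25 − 138.52 = 6.73 m.
Hydraulic gradient: i = |Δh| / L = 6.73 / 2001 = 0.00336.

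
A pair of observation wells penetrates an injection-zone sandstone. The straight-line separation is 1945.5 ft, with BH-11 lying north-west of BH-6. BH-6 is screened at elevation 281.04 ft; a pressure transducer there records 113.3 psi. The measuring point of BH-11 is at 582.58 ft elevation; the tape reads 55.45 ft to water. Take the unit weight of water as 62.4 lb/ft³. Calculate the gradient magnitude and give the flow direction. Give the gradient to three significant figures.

Pressure head at BH-6: ψ = 144·P/γ = 144 × 113.3 / 62.4 = 261.46 ft.
Total head at BH-6: h = z + ψ = 281.04 + 261.46 = 542.50 ft.
Total head at BH-11: h = 582.58 − 55.45 = 527.13 ft.
Head difference: h(BH-6) − h(BH-11) = 542.50 − 527.13 = 15.37 ft.
Hydraulic gradient: i = |Δh| / L = 15.37 / 1945.5 = 0.00790.
Flow is from higher to lower head: from BH-6 toward BH-11, i.e. toward the north-west.

i ≈ 0.00790; groundwater flows toward the north-west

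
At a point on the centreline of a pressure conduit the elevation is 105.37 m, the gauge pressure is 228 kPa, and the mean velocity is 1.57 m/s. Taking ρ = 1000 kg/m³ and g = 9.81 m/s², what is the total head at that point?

Pressure head ψ = P/(ρg) = 228×1000 / (1000 × 9.81) = 23.24 m.
Velocity head = v²/(2g) = 1.57² / (2 × 9.81) = 0.126 m.
h = z + ψ + v²/(2g) = 105.37 + 23.24 + 0.126 = 128.74 m.

h ≈ 128.74 m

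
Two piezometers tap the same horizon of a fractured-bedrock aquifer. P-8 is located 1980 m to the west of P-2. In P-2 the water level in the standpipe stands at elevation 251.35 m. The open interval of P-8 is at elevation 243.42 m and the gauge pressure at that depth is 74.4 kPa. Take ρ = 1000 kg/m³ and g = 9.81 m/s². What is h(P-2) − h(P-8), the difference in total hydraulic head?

Total head at P-2: h = 251.35 m (water level in the piezometer is the total head).
Pressure head at P-8: ψ = P/(ρg) = 74.4×1000 / (1000 × 9.81) = 7.58 m.
Total head at P-8: h = z + ψ = 243.42 + 7.58 = 251.00 m.
Head difference: h(P-2) − h(P-8) = 251.35 − 251.00 = 0.35 m.

Δh ≈ 0.35 m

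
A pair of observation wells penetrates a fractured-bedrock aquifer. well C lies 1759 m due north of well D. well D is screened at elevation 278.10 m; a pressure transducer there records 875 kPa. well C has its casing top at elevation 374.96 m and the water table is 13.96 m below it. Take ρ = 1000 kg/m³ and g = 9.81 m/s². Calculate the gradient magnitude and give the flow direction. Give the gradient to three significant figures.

Pressure head at well D: ψ = P/(ρg) = 875×1000 / (1000 × 9.81) = 89.19 m.
Total head at well D: h = z + ψ = 278.10 + 89.19 = 367.29 m.
Total head at well C: h = 374.96 − 13.96 = 361.00 m.
Head difference: h(well D) − h(well C) = 367.29 − 361.00 = 6.29 m.
Hydraulic gradient: i = |Δh| / L = 6.29 / 1759 = 0.00358.
Flow is from higher to lower head: from well D toward well C, i.e. toward the north.

i ≈ 0.00358; groundwater flows toward the north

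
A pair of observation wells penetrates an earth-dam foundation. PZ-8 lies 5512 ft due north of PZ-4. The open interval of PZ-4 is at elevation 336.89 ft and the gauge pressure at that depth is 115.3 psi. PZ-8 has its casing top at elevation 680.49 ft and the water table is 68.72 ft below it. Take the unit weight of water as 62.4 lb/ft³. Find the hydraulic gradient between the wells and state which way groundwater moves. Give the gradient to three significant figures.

Pressure head at PZ-4: ψ = 144·P/γ = 144 × 115.3 / 62.4 = 266.08 ft.
Total head at PZ-4: h = z + ψ = 336.89 + 266.08 = 602.97 ft.
Total head at PZ-8: h = 680.49 − 68.72 = 611.77 ft.
Head difference: h(PZ-4) − h(PZ-8) = 602.97 − 611.77 = -8.80 ft.
Hydraulic gradient: i = |Δh| / L = 8.80 / 5512 = 0.00160.
Flow is from higher to lower head: from PZ-8 toward PZ-4, i.e. toward the south.

i ≈ 0.00160; groundwater flows toward the south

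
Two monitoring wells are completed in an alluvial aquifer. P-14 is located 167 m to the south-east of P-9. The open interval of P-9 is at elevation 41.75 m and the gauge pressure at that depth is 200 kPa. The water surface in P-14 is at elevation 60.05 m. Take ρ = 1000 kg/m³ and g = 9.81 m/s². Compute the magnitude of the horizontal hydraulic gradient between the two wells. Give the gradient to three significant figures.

Pressure head at P-9: ψ = P/(ρg) = 200×1000 / (1000 × 9.81) = 20.39 m.
Total head at P-9: h = z + ψ = 41.75 + 20.39 = 62.14 m.
Total head at P-14: h = 60.05 m (water level in the piezometer is the total head).
Head difference: h(P-9) − h(P-14) = 62.14 − 60.05 = 2.09 m.
Hydraulic gradient: i = |Δh| / L = 2.09 / 167 = 0.0125.

i ≈ 0.0125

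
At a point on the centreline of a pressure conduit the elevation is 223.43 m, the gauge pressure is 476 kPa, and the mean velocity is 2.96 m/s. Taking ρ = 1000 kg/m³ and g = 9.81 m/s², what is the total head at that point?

Pressure head ψ = P/(ρg) = 476×1000 / (1000 × 9.81) = 48.52 m.
Velocity head = v²/(2g) = 2.96² / (2 × 9.81) = 0.447 m.
h = z + ψ + v²/(2g) = 223.43 + 48.52 + 0.447 = 272.40 m.

h ≈ 272.40 m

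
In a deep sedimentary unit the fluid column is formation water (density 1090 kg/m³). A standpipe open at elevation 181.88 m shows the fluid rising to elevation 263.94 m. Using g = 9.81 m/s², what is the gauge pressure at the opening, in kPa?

P ≈ 877 kPa

Pressure head ψ = h − z = 263.94 − 181.88 = 82.06 m.
P = ρgψ = 1090 × 9.81 × 82.06 = 877459 Pa ≈ 877 kPa.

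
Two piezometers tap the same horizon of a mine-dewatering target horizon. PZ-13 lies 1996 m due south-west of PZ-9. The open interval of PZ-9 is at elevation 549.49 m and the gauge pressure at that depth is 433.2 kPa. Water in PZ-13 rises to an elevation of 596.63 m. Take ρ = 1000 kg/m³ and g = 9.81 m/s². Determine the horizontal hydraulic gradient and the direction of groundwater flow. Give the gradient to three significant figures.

i ≈ 0.00149; groundwater flows toward the north-east

Pressure head at PZ-9: ψ = P/(ρg) = 433.2×1000 / (1000 × 9.81) = 44.16 m.
Total head at PZ-9: h = z + ψ = 549.49 + 44.16 = 593.65 m.
Total head at PZ-13: h = 596.63 m (water level in the piezometer is the total head).
Head difference: h(PZ-9) − h(PZ-13) = 593.65 − 596.63 = -2.98 m.
Hydraulic gradient: i = |Δh| / L = 2.98 / 1996 = 0.00149.
Flow is from higher to lower head: from PZ-13 toward PZ-9, i.e. toward the north-east.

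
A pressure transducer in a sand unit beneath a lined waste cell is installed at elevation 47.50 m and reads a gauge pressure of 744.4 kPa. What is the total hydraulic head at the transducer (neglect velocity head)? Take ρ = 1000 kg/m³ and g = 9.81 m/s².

h ≈ 123.38 m

ψ = P/(ρg) = 744.4×1000 / (1000 × 9.81) = 75.88 m.
h = z + ψ = 47.50 + 75.88 = 123.38 m.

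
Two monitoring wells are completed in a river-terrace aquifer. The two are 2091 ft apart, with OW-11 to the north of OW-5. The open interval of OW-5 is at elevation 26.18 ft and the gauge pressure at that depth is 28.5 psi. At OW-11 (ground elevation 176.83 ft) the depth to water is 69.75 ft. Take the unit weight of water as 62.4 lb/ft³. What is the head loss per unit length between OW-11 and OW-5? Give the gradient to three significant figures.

Pressure head at OW-5: ψ = 144·P/γ = 144 × 28.5 / 62.4 = 65.77 ft.
Total head at OW-5: h = z + ψ = 26.18 + 65.77 = 91.95 ft.
Total head at OW-11: h = 176.83 − 69.75 = 107.08 ft.
Head difference: h(OW-5) − h(OW-11) = 91.95 − 107.08 = -15.13 ft.
Hydraulic gradient: i = |Δh| / L = 15.13 / 2091 = 0.00724.

i ≈ 0.00724 ft/ft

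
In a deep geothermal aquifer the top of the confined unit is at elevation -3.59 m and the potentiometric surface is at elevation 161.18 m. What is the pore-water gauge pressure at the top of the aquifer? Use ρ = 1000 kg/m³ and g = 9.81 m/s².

P ≈ 1620 kPa

Pressure head at the aquifer top: ψ = h − z = 161.18 − (-3.59) = 164.77 m.
P = ρgψ = 1000 × 9.81 × 164.77 = 1616394 Pa ≈ 1620 kPa.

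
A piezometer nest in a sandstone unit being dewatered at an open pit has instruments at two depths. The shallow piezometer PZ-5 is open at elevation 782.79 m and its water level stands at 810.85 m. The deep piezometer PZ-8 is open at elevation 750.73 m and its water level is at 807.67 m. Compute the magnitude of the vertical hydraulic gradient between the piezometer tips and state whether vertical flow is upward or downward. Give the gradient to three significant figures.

|i_v| ≈ 0.0992; vertical flow is downward

Total head at PZ-5: h = 810.85 m (water level in the standpipe).
Total head at PZ-8: h = 807.67 m.
Δh = h(PZ-5) − h(PZ-8) = 810.85 − 807.67 = 3.18 m.
Vertical separation Δz = 782.79 − 750.73 = 32.06 m.
|i_v| = |Δh| / Δz = 3.18 / 32.06 = 0.0992.
Head is higher in the shallow piezometer, so vertical flow is downward (recharge condition).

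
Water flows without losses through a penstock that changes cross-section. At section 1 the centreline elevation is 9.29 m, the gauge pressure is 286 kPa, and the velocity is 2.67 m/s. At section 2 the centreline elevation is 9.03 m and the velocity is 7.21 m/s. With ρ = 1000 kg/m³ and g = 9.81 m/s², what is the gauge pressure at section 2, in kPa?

P₂ ≈ 266 kPa

Pressure head at 1: ψ₁ = P₁/(ρg) = 286×1000 / (1000 × 9.81) = 29.15 m.
Velocity heads: v₁²/2g = 2.67²/19.62 = 0.363 m; v₂²/2g = 7.21²/19.62 = 2.650 m.
Total head H = z₁ + ψ₁ + v₁²/2g = 9.29 + 29.15 + 0.363 = 38.80 m.
ψ₂ = H − z₂ − v₂²/2g = 38.80 − 9.03 − 2.650 = 27.12 m.
P₂ = ρgψ₂ = 1000 × 9.81 × 27.12 ≈ 266 kPa.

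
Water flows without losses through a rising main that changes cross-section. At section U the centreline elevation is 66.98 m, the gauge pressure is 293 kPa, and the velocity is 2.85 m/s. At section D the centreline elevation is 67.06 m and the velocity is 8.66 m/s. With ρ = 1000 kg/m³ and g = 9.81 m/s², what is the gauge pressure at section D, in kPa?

P₂ ≈ 259 kPa

Pressure head at U: ψ₁ = P₁/(ρg) = 293×1000 / (1000 × 9.81) = 29.87 m.
Velocity heads: v₁²/2g = 2.85²/19.62 = 0.414 m; v₂²/2g = 8.66²/19.62 = 3.822 m.
Total head H = z₁ + ψ₁ + v₁²/2g = 66.98 + 29.87 + 0.414 = 97.26 m.
ψ₂ = H − z₂ − v₂²/2g = 97.26 − 67.06 − 3.822 = 26.38 m.
P₂ = ρgψ₂ = 1000 × 9.81 × 26.38 ≈ 259 kPa.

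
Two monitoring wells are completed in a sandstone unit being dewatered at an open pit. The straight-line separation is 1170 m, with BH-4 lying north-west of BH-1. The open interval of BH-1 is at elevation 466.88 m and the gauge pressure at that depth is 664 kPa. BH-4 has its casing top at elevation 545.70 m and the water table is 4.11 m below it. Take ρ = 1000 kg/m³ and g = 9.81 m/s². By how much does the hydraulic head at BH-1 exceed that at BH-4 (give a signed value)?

Δh ≈ -7.02 m

Pressure head at BH-1: ψ = P/(ρg) = 664×1000 / (1000 × 9.81) = 67.69 m.
Total head at BH-1: h = z + ψ = 466.88 + 67.69 = 534.57 m.
Total head at BH-4: h = 545.70 − 4.11 = 541.59 m.
Head difference: h(BH-1) − h(BH-4) = 534.57 − 541.59 = -7.02 m.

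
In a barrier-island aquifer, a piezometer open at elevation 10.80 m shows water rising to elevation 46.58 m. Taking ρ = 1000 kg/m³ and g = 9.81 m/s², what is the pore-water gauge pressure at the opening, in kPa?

P ≈ 351 kPa

Pressure head ψ = h − z = 46.58 − 10.80 = 35.78 m.
P = ρgψ = 1000 × 9.81 × 35.78 = 351002 Pa ≈ 351 kPa.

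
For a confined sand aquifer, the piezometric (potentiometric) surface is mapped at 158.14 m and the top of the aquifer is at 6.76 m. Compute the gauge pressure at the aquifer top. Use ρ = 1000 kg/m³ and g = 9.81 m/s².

Pressure head at the aquifer top: ψ = h − z = 158.14 − 6.76 = 151.38 m.
P = ρgψ = 1000 × 9.81 × 151.38 = 1485038 Pa ≈ 1490 kPa.

P ≈ 1490 kPa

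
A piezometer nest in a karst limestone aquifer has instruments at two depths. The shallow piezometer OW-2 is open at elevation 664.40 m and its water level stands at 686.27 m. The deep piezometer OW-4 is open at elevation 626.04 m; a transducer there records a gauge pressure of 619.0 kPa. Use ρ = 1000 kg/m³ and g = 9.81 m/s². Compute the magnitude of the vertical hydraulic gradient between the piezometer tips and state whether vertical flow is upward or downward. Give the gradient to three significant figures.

|i_v| ≈ 0.0748; vertical flow is upward

Total head at OW-2: h = 686.27 m (water level in the standpipe).
Pressure head at OW-4: ψ = P/(ρg) = 619.0×1000 / (1000 × 9.81) = 63.10 m.
Total head at OW-4: h = z + ψ = 626.04 + 63.10 = 689.14 m.
Δh = h(OW-2) − h(OW-4) = 686.27 − 689.14 = -2.87 m.
Vertical separation Δz = 664.40 − 626.04 = 38.36 m.
|i_v| = |Δh| / Δz = 2.87 / 38.36 = 0.0748.
Head is higher in the deep piezometer, so vertical flow is upward (discharge condition).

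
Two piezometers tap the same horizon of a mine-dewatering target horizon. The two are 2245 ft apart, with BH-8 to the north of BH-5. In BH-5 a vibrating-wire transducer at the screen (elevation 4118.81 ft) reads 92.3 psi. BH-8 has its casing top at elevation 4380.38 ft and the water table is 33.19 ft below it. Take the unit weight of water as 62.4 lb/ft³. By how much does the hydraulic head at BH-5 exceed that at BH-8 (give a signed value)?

Pressure head at BH-5: ψ = 144·P/γ = 144 × 92.3 / 62.4 = 213.00 ft.
Total head at BH-5: h = z + ψ = 4118.81 + 213.00 = 4331.81 ft.
Total head at BH-8: h = 4380.38 − 33.19 = 4347.19 ft.
Head difference: h(BH-5) − h(BH-8) = 4331.81 − 4347.19 = -15.38 ft.

Δh ≈ -15.38 ft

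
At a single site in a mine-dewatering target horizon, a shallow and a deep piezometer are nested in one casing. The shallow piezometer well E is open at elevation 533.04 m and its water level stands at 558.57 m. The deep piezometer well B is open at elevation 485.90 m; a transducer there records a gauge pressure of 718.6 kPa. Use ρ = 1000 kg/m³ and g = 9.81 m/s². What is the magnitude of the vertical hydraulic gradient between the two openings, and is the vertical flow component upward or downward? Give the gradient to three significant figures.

Total head at well E: h = 558.57 m (water level in the standpipe).
Pressure head at well B: ψ = P/(ρg) = 718.6×1000 / (1000 × 9.81) = 73.25 m.
Total head at well B: h = z + ψ = 485.90 + 73.25 = 559.15 m.
Δh = h(well E) − h(well B) = 558.57 − 559.15 = -0.58 m.
Vertical separation Δz = 533.04 − 485.90 = 47.14 m.
|i_v| = |Δh| / Δz = 0.58 / 47.14 = 0.0123.
Head is higher in the deep piezometer, so vertical flow is upward (discharge condition).

|i_v| ≈ 0.0123; vertical flow is upward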